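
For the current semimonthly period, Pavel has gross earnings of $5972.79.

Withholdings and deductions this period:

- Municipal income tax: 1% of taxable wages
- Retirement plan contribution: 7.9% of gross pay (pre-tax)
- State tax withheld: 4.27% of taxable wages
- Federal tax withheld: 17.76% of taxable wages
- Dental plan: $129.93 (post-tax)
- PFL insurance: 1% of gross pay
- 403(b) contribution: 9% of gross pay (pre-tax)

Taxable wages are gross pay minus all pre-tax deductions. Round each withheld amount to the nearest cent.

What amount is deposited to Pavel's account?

$3630.66

403(b) contribution: $5972.79 × 0.09 = $537.55
Retirement plan contribution: $5972.79 × 0.079 = $471.85
Pre-tax total = $537.55 + $471.85 = $1009.40
Taxable wages = $5972.79 − $1009.40 = $4963.39
Federal tax withheld: $4963.39 × 0.1776 = $881.50
Municipal income tax: $4963.39 × 0.01 = $49.63
State tax withheld: $4963.39 × 0.0427 = $211.94
PFL insurance: $5972.79 × 0.01 = $59.73
Dental plan: $129.93
Total deductions = $537.55 + $471.85 + $881.50 + $49.63 + $211.94 + $59.73 + $129.93 = $2342.13
Net pay = $5972.79 − $2342.13 = $3630.66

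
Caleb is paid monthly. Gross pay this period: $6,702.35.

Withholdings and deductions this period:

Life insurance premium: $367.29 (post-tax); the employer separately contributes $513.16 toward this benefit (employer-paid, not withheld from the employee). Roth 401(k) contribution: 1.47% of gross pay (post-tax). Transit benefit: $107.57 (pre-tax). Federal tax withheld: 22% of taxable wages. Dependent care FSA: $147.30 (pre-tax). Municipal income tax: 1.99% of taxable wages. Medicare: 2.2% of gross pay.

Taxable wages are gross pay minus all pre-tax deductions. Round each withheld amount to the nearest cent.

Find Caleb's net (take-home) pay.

$4,287.47

Dependent care FSA: $147.30
Transit benefit: $107.57
Pre-tax total = $147.30 + $107.57 = $254.87
Taxable wages = $6,702.35 − $254.87 = $6,447.48
Federal tax withheld: $6,447.48 × 0.22 = $1,418.45
Municipal income tax: $6,447.48 × 0.0199 = $128.30
Medicare: $6,702.35 × 0.022 = $147.45
Roth 401(k) contribution: $6,702.35 × 0.0147 = $98.52
Life insurance premium: $367.29
(Employer's $513.16 toward life insurance premium is not withheld from the employee.)
Total deductions = $147.30 + $107.57 + $1,418.45 + $128.30 + $147.45 + $98.52 + $367.29 = $2,414.88
Net pay = $6,702.35 − $2,414.88 = $4,287.47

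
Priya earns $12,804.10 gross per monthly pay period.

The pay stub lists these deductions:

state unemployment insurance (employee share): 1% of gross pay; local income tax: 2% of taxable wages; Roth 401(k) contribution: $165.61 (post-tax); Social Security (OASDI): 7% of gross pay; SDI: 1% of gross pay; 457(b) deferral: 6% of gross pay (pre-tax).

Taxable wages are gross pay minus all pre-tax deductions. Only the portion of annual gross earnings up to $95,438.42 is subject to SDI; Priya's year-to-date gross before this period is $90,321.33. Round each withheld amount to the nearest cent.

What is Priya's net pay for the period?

$10,554.02

457(b) deferral: $12,804.10 × 0.06 = $768.25
Taxable wages = $12,804.10 − $768.25 = $12,035.85
Local income tax: $12,035.85 × 0.02 = $240.72
State unemployment insurance (employee share): $12,804.10 × 0.01 = $128.04
Social Security (OASDI): $12,804.10 × 0.07 = $896.29
SDI: only $95,438.42 − $90,321.33 = $5,117.09 of this check is subject → $5,117.09 × 0.01 = $51.17
Roth 401(k) contribution: $165.61
Total deductions = $768.25 + $240.72 + $128.04 + $896.29 + $51.17 + $165.61 = $2,250.08
Net pay = $12,804.10 − $2,250.08 = $10,554.02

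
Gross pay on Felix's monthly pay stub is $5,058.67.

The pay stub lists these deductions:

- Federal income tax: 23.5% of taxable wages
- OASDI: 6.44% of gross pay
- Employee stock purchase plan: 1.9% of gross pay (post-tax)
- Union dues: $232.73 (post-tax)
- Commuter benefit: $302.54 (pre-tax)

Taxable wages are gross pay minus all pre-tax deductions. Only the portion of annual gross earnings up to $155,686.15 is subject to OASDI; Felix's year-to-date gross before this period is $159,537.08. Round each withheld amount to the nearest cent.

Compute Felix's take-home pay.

$3,309.60

Commuter benefit: $302.54
Taxable wages = $5,058.67 − $302.54 = $4,756.13
Federal income tax: $4,756.13 × 0.235 = $1,117.69
OASDI: annual cap $155,686.15 already reached (YTD $159,537.08), so $0.00
Union dues: $232.73
Employee stock purchase plan: $5,058.67 × 0.019 = $96.11
Total deductions = $302.54 + $1,117.69 + $0.00 + $232.73 + $96.11 = $1,749.07
Net pay = $5,058.67 − $1,749.07 = $3,309.60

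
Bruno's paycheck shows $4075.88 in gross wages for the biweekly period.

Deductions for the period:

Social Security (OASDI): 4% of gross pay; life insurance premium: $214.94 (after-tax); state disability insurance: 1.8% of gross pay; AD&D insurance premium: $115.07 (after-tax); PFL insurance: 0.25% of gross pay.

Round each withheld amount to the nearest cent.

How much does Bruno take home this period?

Social Security (OASDI): $4075.88 × 0.04 = $163.04
PFL insurance: $4075.88 × 0.0025 = $10.19
State disability insurance: $4075.88 × 0.018 = $73.37
AD&D insurance premium: $115.07
Life insurance premium: $214.94
Total deductions = $163.04 + $10.19 + $73.37 + $115.07 + $214.94 = $576.61
Net pay = $4075.88 − $576.61 = $3499.27

$3499.27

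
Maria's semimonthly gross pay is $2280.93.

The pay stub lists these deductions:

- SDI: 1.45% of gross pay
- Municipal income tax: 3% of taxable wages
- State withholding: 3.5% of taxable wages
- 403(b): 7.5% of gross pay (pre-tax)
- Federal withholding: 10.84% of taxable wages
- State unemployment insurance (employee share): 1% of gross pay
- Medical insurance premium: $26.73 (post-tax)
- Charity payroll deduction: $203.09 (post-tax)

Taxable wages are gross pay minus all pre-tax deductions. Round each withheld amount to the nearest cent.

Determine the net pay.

$1458.30

403(b): $2280.93 × 0.075 = $171.07
Taxable wages = $2280.93 − $171.07 = $2109.86
Municipal income tax: $2109.86 × 0.03 = $63.30
State withholding: $2109.86 × 0.035 = $73.85
Federal withholding: $2109.86 × 0.1084 = $228.71
SDI: $2280.93 × 0.0145 = $33.07
State unemployment insurance (employee share): $2280.93 × 0.01 = $22.81
Charity payroll deduction: $203.09
Medical insurance premium: $26.73
Total deductions = $171.07 + $63.30 + $73.85 + $228.71 + $33.07 + $22.81 + $203.09 + $26.73 = $822.63
Net pay = $2280.93 − $822.63 = $1458.30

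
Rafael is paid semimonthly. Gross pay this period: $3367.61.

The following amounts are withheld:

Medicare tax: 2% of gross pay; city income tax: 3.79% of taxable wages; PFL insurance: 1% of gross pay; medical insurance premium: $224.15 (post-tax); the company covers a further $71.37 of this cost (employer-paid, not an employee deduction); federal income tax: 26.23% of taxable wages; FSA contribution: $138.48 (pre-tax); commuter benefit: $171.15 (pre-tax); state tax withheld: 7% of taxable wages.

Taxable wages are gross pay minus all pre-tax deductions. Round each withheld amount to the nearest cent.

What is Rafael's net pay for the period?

$1600.73

FSA contribution: $138.48
Commuter benefit: $171.15
Pre-tax total = $138.48 + $171.15 = $309.63
Taxable wages = $3367.61 − $309.63 = $3057.98
Federal income tax: $3057.98 × 0.2623 = $802.11
City income tax: $3057.98 × 0.0379 = $115.90
State tax withheld: $3057.98 × 0.07 = $214.06
PFL insurance: $3367.61 × 0.01 = $33.68
Medicare tax: $3367.61 × 0.02 = $67.35
Medical insurance premium: $224.15
(Employer's $71.37 toward medical insurance premium is not withheld from the employee.)
Total deductions = $138.48 + $171.15 + $802.11 + $115.90 + $214.06 + $33.68 + $67.35 + $224.15 = $1766.88
Net pay = $3367.61 − $1766.88 = $1600.73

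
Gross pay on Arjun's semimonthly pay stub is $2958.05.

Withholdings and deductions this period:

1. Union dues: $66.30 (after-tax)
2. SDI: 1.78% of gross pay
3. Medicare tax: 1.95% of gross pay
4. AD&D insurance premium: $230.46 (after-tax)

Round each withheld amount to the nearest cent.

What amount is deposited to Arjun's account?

$2550.96

Medicare tax: $2958.05 × 0.0195 = $57.68
SDI: $2958.05 × 0.0178 = $52.65
AD&D insurance premium: $230.46
Union dues: $66.30
Total deductions = $57.68 + $52.65 + $230.46 + $66.30 = $407.09
Net pay = $2958.05 − $407.09 = $2550.96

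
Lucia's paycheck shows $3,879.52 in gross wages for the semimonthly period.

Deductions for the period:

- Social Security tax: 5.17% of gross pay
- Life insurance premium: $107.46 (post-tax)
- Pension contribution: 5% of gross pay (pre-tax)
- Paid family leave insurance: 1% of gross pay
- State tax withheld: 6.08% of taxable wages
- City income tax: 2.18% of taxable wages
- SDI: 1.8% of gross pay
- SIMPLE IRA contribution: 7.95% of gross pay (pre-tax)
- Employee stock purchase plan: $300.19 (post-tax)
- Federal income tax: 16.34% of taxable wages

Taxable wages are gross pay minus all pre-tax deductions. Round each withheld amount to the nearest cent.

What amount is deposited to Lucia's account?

Pension contribution: $3,879.52 × 0.05 = $193.98
SIMPLE IRA contribution: $3,879.52 × 0.0795 = $308.42
Pre-tax total = $193.98 + $308.42 = $502.40
Taxable wages = $3,879.52 − $502.40 = $3,377.12
State tax withheld: $3,377.12 × 0.0608 = $205.33
Federal income tax: $3,377.12 × 0.1634 = $551.82
City income tax: $3,377.12 × 0.0218 = $73.62
SDI: $3,879.52 × 0.018 = $69.83
Paid family leave insurance: $3,879.52 × 0.01 = $38.80
Social Security tax: $3,879.52 × 0.0517 = $200.57
Employee stock purchase plan: $300.19
Life insurance premium: $107.46
Total deductions = $193.98 + $308.42 + $205.33 + $551.82 + $73.62 + $69.83 + $38.80 + $200.57 + $300.19 + $107.46 = $2,050.02
Net pay = $3,879.52 − $2,050.02 = $1,829.50

$1,829.50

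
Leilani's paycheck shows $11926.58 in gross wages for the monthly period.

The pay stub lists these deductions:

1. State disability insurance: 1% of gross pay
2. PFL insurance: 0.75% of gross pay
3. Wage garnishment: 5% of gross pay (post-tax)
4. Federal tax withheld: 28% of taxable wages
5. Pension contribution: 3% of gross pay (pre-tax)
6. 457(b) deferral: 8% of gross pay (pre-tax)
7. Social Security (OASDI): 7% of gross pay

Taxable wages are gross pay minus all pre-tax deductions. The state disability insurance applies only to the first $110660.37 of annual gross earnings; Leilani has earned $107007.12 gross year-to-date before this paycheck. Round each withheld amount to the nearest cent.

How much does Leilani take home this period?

$6085.38

457(b) deferral: $11926.58 × 0.08 = $954.13
Pension contribution: $11926.58 × 0.03 = $357.80
Pre-tax total = $954.13 + $357.80 = $1311.93
Taxable wages = $11926.58 − $1311.93 = $10614.65
Federal tax withheld: $10614.65 × 0.28 = $2972.10
Social Security (OASDI): $11926.58 × 0.07 = $834.86
State disability insurance: only $110660.37 − $107007.12 = $3653.25 of this check is subject → $3653.25 × 0.01 = $36.53
PFL insurance: $11926.58 × 0.0075 = $89.45
Wage garnishment: $11926.58 × 0.05 = $596.33
Total deductions = $954.13 + $357.80 + $2972.10 + $834.86 + $36.53 + $89.45 + $596.33 = $5841.20
Net pay = $11926.58 − $5841.20 = $6085.38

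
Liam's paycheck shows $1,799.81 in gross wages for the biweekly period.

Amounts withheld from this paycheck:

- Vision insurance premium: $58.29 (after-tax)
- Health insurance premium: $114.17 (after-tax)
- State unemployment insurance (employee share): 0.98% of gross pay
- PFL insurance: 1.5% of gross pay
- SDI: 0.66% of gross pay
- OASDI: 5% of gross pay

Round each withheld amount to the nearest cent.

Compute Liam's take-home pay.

SDI: $1,799.81 × 0.0066 = $11.88
OASDI: $1,799.81 × 0.05 = $89.99
State unemployment insurance (employee share): $1,799.81 × 0.0098 = $17.64
PFL insurance: $1,799.81 × 0.015 = $27.00
Health insurance premium: $114.17
Vision insurance premium: $58.29
Total deductions = $11.88 + $89.99 + $17.64 + $27.00 + $114.17 + $58.29 = $318.97
Net pay = $1,799.81 − $318.97 = $1,480.84

$1,480.84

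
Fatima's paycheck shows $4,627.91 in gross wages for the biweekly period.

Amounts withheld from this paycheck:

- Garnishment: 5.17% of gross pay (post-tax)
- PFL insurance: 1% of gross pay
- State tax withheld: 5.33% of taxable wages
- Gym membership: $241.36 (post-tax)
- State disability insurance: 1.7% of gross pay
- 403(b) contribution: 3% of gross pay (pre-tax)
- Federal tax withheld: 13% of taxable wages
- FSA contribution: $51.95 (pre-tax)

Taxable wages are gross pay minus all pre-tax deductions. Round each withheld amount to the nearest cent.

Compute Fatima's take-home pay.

$3,018.22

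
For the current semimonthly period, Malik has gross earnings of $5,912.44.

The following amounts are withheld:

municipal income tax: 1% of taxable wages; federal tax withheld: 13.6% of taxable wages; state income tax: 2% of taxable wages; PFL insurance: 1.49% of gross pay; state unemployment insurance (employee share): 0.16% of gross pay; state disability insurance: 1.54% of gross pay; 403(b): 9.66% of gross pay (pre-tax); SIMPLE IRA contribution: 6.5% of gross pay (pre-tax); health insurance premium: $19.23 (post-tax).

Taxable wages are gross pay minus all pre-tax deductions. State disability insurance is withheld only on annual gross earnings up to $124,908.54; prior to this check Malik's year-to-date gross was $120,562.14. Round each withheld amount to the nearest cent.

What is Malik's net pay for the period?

$3,950.41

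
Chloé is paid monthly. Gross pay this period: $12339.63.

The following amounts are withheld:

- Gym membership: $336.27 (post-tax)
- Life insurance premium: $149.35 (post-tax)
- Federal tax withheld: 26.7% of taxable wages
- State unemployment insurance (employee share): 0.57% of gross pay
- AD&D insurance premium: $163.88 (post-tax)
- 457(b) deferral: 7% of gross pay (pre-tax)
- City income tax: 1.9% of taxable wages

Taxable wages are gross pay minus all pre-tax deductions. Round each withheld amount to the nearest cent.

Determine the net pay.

$7473.93

457(b) deferral: $12339.63 × 0.07 = $863.77
Taxable wages = $12339.63 − $863.77 = $11475.86
City income tax: $11475.86 × 0.019 = $218.04
Federal tax withheld: $11475.86 × 0.267 = $3064.05
State unemployment insurance (employee share): $12339.63 × 0.0057 = $70.34
Life insurance premium: $149.35
Gym membership: $336.27
AD&D insurance premium: $163.88
Total deductions = $863.77 + $218.04 + $3064.05 + $70.34 + $149.35 + $336.27 + $163.88 = $4865.70
Net pay = $12339.63 − $4865.70 = $7473.93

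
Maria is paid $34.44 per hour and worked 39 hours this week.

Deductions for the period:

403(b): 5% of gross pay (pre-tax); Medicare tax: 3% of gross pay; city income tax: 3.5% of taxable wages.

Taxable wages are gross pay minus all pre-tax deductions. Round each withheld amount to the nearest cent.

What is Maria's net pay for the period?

Gross pay: 39 × $34.44 = $1,343.16
403(b): $1,343.16 × 0.05 = $67.16
Taxable wages = $1,343.16 − $67.16 = $1,276.00
City income tax: $1,276.00 × 0.035 = $44.66
Medicare tax: $1,343.16 × 0.03 = $40.29
Total deductions = $67.16 + $44.66 + $40.29 = $152.11
Net pay = $1,343.16 − $152.11 = $1,191.05

$1,191.05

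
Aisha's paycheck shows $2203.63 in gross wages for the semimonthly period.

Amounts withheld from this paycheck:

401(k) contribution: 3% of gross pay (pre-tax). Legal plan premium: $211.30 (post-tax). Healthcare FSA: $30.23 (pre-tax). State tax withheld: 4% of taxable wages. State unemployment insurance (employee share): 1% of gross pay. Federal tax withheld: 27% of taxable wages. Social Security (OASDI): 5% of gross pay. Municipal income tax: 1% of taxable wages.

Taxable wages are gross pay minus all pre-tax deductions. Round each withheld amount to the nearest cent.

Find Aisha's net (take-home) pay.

$1089.44

401(k) contribution: $2203.63 × 0.03 = $66.11
Healthcare FSA: $30.23
Pre-tax total = $66.11 + $30.23 = $96.34
Taxable wages = $2203.63 − $96.34 = $2107.29
State tax withheld: $2107.29 × 0.04 = $84.29
Municipal income tax: $2107.29 × 0.01 = $21.07
Federal tax withheld: $2107.29 × 0.27 = $568.97
Social Security (OASDI): $2203.63 × 0.05 = $110.18
State unemployment insurance (employee share): $2203.63 × 0.01 = $22.04
Legal plan premium: $211.30
Total deductions = $66.11 + $30.23 + $84.29 + $21.07 + $568.97 + $110.18 + $22.04 + $211.30 = $1114.19
Net pay = $2203.63 − $1114.19 = $1089.44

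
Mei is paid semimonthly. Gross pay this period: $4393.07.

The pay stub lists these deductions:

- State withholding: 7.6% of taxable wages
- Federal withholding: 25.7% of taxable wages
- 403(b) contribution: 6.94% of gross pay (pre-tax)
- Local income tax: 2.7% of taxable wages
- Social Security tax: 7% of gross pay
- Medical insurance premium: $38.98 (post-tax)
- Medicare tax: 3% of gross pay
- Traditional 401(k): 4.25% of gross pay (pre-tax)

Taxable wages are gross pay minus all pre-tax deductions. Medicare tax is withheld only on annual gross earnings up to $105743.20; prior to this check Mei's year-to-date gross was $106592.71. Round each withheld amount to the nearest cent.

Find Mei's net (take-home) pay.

$2150.46

Traditional 401(k): $4393.07 × 0.0425 = $186.71
403(b) contribution: $4393.07 × 0.0694 = $304.88
Pre-tax total = $186.71 + $304.88 = $491.59
Taxable wages = $4393.07 − $491.59 = $3901.48
Local income tax: $3901.48 × 0.027 = $105.34
State withholding: $3901.48 × 0.076 = $296.51
Federal withholding: $3901.48 × 0.257 = $1002.68
Medicare tax: annual cap $105743.20 already reached (YTD $106592.71), so $0.00
Social Security tax: $4393.07 × 0.07 = $307.51
Medical insurance premium: $38.98
Total deductions = $186.71 + $304.88 + $105.34 + $296.51 + $1002.68 + $0.00 + $307.51 + $38.98 = $2242.61
Net pay = $4393.07 − $2242.61 = $2150.46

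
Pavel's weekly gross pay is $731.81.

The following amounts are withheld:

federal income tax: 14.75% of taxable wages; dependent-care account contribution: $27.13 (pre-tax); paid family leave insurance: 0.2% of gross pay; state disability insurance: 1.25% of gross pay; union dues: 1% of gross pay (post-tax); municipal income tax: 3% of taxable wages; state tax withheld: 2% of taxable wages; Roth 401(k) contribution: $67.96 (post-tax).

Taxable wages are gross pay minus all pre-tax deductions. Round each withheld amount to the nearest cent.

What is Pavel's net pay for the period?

Dependent-care account contribution: $27.13
Taxable wages = $731.81 − $27.13 = $704.68
State tax withheld: $704.68 × 0.02 = $14.09
Municipal income tax: $704.68 × 0.03 = $21.14
Federal income tax: $704.68 × 0.1475 = $103.94
Paid family leave insurance: $731.81 × 0.002 = $1.46
State disability insurance: $731.81 × 0.0125 = $9.15
Union dues: $731.81 × 0.01 = $7.32
Roth 401(k) contribution: $67.96
Total deductions = $27.13 + $14.09 + $21.14 + $103.94 + $1.46 + $9.15 + $7.32 + $67.96 = $252.19
Net pay = $731.81 − $252.19 = $479.62

$479.62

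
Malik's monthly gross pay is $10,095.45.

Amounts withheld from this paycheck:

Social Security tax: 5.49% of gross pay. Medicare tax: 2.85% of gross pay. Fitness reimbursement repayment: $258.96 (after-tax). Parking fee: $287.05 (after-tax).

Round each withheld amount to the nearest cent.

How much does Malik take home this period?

$8,707.48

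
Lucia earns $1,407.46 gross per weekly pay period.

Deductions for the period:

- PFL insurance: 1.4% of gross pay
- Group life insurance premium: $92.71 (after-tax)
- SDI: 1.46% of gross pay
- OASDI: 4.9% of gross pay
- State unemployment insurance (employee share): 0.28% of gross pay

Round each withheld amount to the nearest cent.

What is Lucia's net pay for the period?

$1,201.59

State unemployment insurance (employee share): $1,407.46 × 0.0028 = $3.94
SDI: $1,407.46 × 0.0146 = $20.55
PFL insurance: $1,407.46 × 0.014 = $19.70
OASDI: $1,407.46 × 0.049 = $68.97
Group life insurance premium: $92.71
Total deductions = $3.94 + $20.55 + $19.70 + $68.97 + $92.71 = $205.87
Net pay = $1,407.46 − $205.87 = $1,201.59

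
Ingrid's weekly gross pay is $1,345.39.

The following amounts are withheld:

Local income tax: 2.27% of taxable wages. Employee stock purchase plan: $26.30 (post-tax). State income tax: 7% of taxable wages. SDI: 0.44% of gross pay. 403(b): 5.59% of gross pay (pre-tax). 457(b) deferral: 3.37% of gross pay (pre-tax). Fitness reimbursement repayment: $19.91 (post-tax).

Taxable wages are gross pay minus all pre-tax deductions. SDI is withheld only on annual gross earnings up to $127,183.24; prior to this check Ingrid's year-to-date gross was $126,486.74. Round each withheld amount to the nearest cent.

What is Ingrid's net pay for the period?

$1,062.03

457(b) deferral: $1,345.39 × 0.0337 = $45.34
403(b): $1,345.39 × 0.0559 = $75.21
Pre-tax total = $45.34 + $75.21 = $120.55
Taxable wages = $1,345.39 − $120.55 = $1,224.84
State income tax: $1,224.84 × 0.07 = $85.74
Local income tax: $1,224.84 × 0.0227 = $27.80
SDI: only $127,183.24 − $126,486.74 = $696.50 of this check is subject → $696.50 × 0.0044 = $3.06
Employee stock purchase plan: $26.30
Fitness reimbursement repayment: $19.91
Total deductions = $45.34 + $75.21 + $85.74 + $27.80 + $3.06 + $26.30 + $19.91 = $283.36
Net pay = $1,345.39 − $283.36 = $1,062.03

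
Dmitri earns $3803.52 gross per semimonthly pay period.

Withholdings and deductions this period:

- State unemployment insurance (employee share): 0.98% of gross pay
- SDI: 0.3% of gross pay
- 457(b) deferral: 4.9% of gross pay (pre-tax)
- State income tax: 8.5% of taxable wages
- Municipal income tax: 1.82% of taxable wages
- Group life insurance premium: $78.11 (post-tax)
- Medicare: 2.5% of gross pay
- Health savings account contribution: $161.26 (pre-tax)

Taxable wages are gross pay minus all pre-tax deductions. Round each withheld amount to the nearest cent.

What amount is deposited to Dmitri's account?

$2877.36

457(b) deferral: $3803.52 × 0.049 = $186.37
Health savings account contribution: $161.26
Pre-tax total = $186.37 + $161.26 = $347.63
Taxable wages = $3803.52 − $347.63 = $3455.89
Municipal income tax: $3455.89 × 0.0182 = $62.90
State income tax: $3455.89 × 0.085 = $293.75
SDI: $3803.52 × 0.003 = $11.41
State unemployment insurance (employee share): $3803.52 × 0.0098 = $37.27
Medicare: $3803.52 × 0.025 = $95.09
Group life insurance premium: $78.11
Total deductions = $186.37 + $161.26 + $62.90 + $293.75 + $11.41 + $37.27 + $95.09 + $78.11 = $926.16
Net pay = $3803.52 − $926.16 = $2877.36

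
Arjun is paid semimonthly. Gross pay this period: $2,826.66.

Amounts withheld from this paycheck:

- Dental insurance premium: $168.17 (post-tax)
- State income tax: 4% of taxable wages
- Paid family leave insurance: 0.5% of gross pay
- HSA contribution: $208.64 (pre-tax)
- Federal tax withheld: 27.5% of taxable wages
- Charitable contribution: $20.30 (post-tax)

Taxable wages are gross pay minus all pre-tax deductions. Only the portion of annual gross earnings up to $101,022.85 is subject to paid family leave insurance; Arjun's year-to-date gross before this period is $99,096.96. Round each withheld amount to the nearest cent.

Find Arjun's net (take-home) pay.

HSA contribution: $208.64
Taxable wages = $2,826.66 − $208.64 = $2,618.02
Federal tax withheld: $2,618.02 × 0.275 = $719.96
State income tax: $2,618.02 × 0.04 = $104.72
Paid family leave insurance: only $101,022.85 − $99,096.96 = $1,925.89 of this check is subject → $1,925.89 × 0.005 = $9.63
Dental insurance premium: $168.17
Charitable contribution: $20.30
Total deductions = $208.64 + $719.96 + $104.72 + $9.63 + $168.17 + $20.30 = $1,231.42
Net pay = $2,826.66 − $1,231.42 = $1,595.24

$1,595.24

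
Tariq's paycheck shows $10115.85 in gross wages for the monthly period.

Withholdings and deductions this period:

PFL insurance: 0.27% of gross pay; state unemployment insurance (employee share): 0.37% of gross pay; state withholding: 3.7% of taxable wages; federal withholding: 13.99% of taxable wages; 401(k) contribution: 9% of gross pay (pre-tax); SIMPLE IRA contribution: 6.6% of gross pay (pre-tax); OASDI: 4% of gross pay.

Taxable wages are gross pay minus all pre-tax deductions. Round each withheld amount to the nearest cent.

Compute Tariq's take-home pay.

$6558.07

401(k) contribution: $10115.85 × 0.09 = $910.43
SIMPLE IRA contribution: $10115.85 × 0.066 = $667.65
Pre-tax total = $910.43 + $667.65 = $1578.08
Taxable wages = $10115.85 − $1578.08 = $8537.77
Federal withholding: $8537.77 × 0.1399 = $1194.43
State withholding: $8537.77 × 0.037 = $315.90
PFL insurance: $10115.85 × 0.0027 = $27.31
OASDI: $10115.85 × 0.04 = $404.63
State unemployment insurance (employee share): $10115.85 × 0.0037 = $37.43
Total deductions = $910.43 + $667.65 + $1194.43 + $315.90 + $27.31 + $404.63 + $37.43 = $3557.78
Net pay = $10115.85 − $3557.78 = $6558.07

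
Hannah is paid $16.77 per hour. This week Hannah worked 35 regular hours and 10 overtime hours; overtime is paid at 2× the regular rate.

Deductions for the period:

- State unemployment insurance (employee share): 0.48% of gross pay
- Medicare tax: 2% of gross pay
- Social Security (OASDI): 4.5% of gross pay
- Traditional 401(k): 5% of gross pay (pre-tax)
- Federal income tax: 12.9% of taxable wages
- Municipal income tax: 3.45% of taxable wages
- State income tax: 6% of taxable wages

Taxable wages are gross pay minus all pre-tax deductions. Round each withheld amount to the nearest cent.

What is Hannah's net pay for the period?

$616.01

Regular pay: 35 × $16.77 = $586.95
Overtime pay: 10 × $16.77 × 2 = $335.40
Gross pay = $586.95 + $335.40 = $922.35
Traditional 401(k): $922.35 × 0.05 = $46.12
Taxable wages = $922.35 − $46.12 = $876.23
Federal income tax: $876.23 × 0.129 = $113.03
Municipal income tax: $876.23 × 0.0345 = $30.23
State income tax: $876.23 × 0.06 = $52.57
Social Security (OASDI): $922.35 × 0.045 = $41.51
State unemployment insurance (employee share): $922.35 × 0.0048 = $4.43
Medicare tax: $922.35 × 0.02 = $18.45
Total deductions = $46.12 + $113.03 + $30.23 + $52.57 + $41.51 + $4.43 + $18.45 = $306.34
Net pay = $922.35 − $306.34 = $616.01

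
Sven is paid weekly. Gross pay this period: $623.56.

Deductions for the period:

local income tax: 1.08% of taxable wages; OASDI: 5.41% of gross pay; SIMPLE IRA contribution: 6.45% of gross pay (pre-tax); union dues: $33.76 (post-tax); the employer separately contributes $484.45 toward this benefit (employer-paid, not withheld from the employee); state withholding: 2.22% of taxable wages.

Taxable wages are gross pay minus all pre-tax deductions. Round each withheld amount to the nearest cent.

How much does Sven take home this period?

$496.60

SIMPLE IRA contribution: $623.56 × 0.0645 = $40.22
Taxable wages = $623.56 − $40.22 = $583.34
State withholding: $583.34 × 0.0222 = $12.95
Local income tax: $583.34 × 0.0108 = $6.30
OASDI: $623.56 × 0.0541 = $33.73
Union dues: $33.76
(Employer's $484.45 toward union dues is not withheld from the employee.)
Total deductions = $40.22 + $12.95 + $6.30 + $33.73 + $33.76 = $126.96
Net pay = $623.56 − $126.96 = $496.60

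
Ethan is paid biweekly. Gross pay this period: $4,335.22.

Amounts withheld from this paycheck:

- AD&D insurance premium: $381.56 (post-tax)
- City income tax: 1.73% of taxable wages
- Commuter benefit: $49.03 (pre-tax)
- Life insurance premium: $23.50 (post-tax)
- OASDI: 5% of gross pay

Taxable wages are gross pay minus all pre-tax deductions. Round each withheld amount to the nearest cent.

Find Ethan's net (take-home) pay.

Commuter benefit: $49.03
Taxable wages = $4,335.22 − $49.03 = $4,286.19
City income tax: $4,286.19 × 0.0173 = $74.15
OASDI: $4,335.22 × 0.05 = $216.76
AD&D insurance premium: $381.56
Life insurance premium: $23.50
Total deductions = $49.03 + $74.15 + $216.76 + $381.56 + $23.50 = $745.00
Net pay = $4,335.22 − $745.00 = $3,590.22

$3,590.22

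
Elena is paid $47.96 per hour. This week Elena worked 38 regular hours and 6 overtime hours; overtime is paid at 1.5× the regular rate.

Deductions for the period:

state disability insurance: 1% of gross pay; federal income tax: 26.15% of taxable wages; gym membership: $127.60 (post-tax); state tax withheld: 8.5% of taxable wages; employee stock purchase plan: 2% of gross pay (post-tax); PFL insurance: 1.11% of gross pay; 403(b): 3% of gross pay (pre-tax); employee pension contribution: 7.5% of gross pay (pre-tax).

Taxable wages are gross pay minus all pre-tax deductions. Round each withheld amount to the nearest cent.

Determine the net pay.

Regular pay: 38 × $47.96 = $1,822.48
Overtime pay: 6 × $47.96 × 1.5 = $431.64
Gross pay = $1,822.48 + $431.64 = $2,254.12
403(b): $2,254.12 × 0.03 = $67.62
Employee pension contribution: $2,254.12 × 0.075 = $169.06
Pre-tax total = $67.62 + $169.06 = $236.68
Taxable wages = $2,254.12 − $236.68 = $2,017.44
State tax withheld: $2,017.44 × 0.085 = $171.48
Federal income tax: $2,017.44 × 0.2615 = $527.56
PFL insurance: $2,254.12 × 0.0111 = $25.02
State disability insurance: $2,254.12 × 0.01 = $22.54
Employee stock purchase plan: $2,254.12 × 0.02 = $45.08
Gym membership: $127.60
Total deductions = $67.62 + $169.06 + $171.48 + $527.56 + $25.02 + $22.54 + $45.08 + $127.60 = $1,155.96
Net pay = $2,254.12 − $1,155.96 = $1,098.16

$1,098.16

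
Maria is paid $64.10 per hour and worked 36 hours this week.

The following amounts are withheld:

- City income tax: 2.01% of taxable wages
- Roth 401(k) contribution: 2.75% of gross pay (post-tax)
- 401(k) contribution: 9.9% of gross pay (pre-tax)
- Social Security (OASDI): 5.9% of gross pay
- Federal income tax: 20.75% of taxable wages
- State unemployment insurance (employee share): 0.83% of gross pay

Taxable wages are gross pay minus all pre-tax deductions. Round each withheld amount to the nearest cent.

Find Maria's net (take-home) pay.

$1,387.18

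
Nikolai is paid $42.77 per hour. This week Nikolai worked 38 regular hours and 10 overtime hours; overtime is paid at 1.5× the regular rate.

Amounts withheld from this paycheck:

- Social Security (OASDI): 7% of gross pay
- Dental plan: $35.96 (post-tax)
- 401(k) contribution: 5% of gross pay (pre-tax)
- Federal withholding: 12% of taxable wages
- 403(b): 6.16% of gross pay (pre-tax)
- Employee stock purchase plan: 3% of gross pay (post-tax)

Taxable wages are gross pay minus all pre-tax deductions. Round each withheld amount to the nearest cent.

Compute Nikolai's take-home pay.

$1,509.53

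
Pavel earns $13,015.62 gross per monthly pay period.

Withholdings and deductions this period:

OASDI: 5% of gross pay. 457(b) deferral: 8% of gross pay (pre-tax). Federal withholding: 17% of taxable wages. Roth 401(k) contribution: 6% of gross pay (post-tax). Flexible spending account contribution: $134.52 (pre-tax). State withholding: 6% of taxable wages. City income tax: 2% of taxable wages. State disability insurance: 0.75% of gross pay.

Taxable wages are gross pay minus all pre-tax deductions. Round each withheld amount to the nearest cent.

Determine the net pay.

457(b) deferral: $13,015.62 × 0.08 = $1,041.25
Flexible spending account contribution: $134.52
Pre-tax total = $1,041.25 + $134.52 = $1,175.77
Taxable wages = $13,015.62 − $1,175.77 = $11,839.85
City income tax: $11,839.85 × 0.02 = $236.80
Federal withholding: $11,839.85 × 0.17 = $2,012.77
State withholding: $11,839.85 × 0.06 = $710.39
State disability insurance: $13,015.62 × 0.0075 = $97.62
OASDI: $13,015.62 × 0.05 = $650.78
Roth 401(k) contribution: $13,015.62 × 0.06 = $780.94
Total deductions = $1,041.25 + $134.52 + $236.80 + $2,012.77 + $710.39 + $97.62 + $650.78 + $780.94 = $5,665.07
Net pay = $13,015.62 − $5,665.07 = $7,350.55

$7,350.55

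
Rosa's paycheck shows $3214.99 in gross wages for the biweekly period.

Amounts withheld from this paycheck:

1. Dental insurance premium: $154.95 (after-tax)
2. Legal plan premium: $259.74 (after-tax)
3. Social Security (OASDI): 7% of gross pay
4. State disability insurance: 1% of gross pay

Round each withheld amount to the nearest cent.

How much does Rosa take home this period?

$2543.10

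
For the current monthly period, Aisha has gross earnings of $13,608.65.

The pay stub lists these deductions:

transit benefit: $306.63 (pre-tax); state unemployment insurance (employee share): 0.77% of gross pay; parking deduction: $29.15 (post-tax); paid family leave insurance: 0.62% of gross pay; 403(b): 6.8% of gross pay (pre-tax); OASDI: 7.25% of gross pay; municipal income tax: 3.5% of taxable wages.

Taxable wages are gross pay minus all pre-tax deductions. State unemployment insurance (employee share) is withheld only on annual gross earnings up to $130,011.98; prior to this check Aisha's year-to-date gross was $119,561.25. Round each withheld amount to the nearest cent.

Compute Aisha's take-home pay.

$10,762.83

403(b): $13,608.65 × 0.068 = $925.39
Transit benefit: $306.63
Pre-tax total = $925.39 + $306.63 = $1,232.02
Taxable wages = $13,608.65 − $1,232.02 = $12,376.63
Municipal income tax: $12,376.63 × 0.035 = $433.18
OASDI: $13,608.65 × 0.0725 = $986.63
Paid family leave insurance: $13,608.65 × 0.0062 = $84.37
State unemployment insurance (employee share): only $130,011.98 − $119,561.25 = $10,450.73 of this check is subject → $10,450.73 × 0.0077 = $80.47
Parking deduction: $29.15
Total deductions = $925.39 + $306.63 + $433.18 + $986.63 + $84.37 + $80.47 + $29.15 = $2,845.82
Net pay = $13,608.65 − $2,845.82 = $10,762.83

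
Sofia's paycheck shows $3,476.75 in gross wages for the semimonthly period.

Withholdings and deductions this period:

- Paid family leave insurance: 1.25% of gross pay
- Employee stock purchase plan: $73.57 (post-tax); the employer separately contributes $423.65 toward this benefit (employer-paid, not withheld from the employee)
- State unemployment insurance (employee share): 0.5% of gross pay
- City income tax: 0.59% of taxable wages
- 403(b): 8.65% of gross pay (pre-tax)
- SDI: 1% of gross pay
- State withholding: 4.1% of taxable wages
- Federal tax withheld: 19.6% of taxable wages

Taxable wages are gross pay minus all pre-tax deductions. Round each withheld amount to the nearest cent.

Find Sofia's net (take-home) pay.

$2,235.37

403(b): $3,476.75 × 0.0865 = $300.74
Taxable wages = $3,476.75 − $300.74 = $3,176.01
State withholding: $3,176.01 × 0.041 = $130.22
City income tax: $3,176.01 × 0.0059 = $18.74
Federal tax withheld: $3,176.01 × 0.196 = $622.50
SDI: $3,476.75 × 0.01 = $34.77
State unemployment insurance (employee share): $3,476.75 × 0.005 = $17.38
Paid family leave insurance: $3,476.75 × 0.0125 = $43.46
Employee stock purchase plan: $73.57
(Employer's $423.65 toward employee stock purchase plan is not withheld from the employee.)
Total deductions = $300.74 + $130.22 + $18.74 + $622.50 + $34.77 + $17.38 + $43.46 + $73.57 = $1,241.38
Net pay = $3,476.75 − $1,241.38 = $2,235.37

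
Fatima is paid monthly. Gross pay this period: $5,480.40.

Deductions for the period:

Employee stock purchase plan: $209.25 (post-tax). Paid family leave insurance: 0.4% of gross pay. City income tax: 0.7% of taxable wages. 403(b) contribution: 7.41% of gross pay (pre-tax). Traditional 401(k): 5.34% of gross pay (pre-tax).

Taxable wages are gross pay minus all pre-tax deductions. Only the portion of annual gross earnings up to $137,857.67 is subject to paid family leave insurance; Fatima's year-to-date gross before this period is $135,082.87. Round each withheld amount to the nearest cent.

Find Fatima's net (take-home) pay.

$4,527.83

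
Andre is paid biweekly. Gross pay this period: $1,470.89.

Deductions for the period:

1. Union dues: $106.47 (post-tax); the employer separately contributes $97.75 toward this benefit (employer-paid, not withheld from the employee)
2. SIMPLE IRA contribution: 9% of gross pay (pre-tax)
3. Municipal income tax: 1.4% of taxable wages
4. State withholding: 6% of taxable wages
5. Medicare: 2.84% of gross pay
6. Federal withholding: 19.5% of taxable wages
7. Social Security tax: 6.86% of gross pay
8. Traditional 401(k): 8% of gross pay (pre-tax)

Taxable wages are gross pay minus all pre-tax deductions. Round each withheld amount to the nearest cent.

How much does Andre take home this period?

Traditional 401(k): $1,470.89 × 0.08 = $117.67
SIMPLE IRA contribution: $1,470.89 × 0.09 = $132.38
Pre-tax total = $117.67 + $132.38 = $250.05
Taxable wages = $1,470.89 − $250.05 = $1,220.84
Federal withholding: $1,220.84 × 0.195 = $238.06
Municipal income tax: $1,220.84 × 0.014 = $17.09
State withholding: $1,220.84 × 0.06 = $73.25
Social Security tax: $1,470.89 × 0.0686 = $100.90
Medicare: $1,470.89 × 0.0284 = $41.77
Union dues: $106.47
(Employer's $97.75 toward union dues is not withheld from the employee.)
Total deductions = $117.67 + $132.38 + $238.06 + $17.09 + $73.25 + $100.90 + $41.77 + $106.47 = $827.59
Net pay = $1,470.89 − $827.59 = $643.30

$643.30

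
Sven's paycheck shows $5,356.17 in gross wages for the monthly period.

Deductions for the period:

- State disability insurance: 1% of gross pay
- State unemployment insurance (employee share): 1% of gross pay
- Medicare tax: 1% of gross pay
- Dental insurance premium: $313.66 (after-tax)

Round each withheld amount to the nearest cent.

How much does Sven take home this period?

$4,881.83

State disability insurance: $5,356.17 × 0.01 = $53.56
State unemployment insurance (employee share): $5,356.17 × 0.01 = $53.56
Medicare tax: $5,356.17 × 0.01 = $53.56
Dental insurance premium: $313.66
Total deductions = $53.56 + $53.56 + $53.56 + $313.66 = $474.34
Net pay = $5,356.17 − $474.34 = $4,881.83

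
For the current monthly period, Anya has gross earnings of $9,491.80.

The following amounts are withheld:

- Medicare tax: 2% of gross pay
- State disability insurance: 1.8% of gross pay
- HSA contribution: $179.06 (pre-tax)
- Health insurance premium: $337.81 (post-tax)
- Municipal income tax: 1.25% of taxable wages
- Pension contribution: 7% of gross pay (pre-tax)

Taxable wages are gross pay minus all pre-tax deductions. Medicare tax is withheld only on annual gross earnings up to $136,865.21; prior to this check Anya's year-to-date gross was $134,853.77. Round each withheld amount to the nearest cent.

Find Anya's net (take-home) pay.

$7,991.32

Pension contribution: $9,491.80 × 0.07 = $664.43
HSA contribution: $179.06
Pre-tax total = $664.43 + $179.06 = $843.49
Taxable wages = $9,491.80 − $843.49 = $8,648.31
Municipal income tax: $8,648.31 × 0.0125 = $108.10
State disability insurance: $9,491.80 × 0.018 = $170.85
Medicare tax: only $136,865.21 − $134,853.77 = $2,011.44 of this check is subject → $2,011.44 × 0.02 = $40.23
Health insurance premium: $337.81
Total deductions = $664.43 + $179.06 + $108.10 + $170.85 + $40.23 + $337.81 = $1,500.48
Net pay = $9,491.80 − $1,500.48 = $7,991.32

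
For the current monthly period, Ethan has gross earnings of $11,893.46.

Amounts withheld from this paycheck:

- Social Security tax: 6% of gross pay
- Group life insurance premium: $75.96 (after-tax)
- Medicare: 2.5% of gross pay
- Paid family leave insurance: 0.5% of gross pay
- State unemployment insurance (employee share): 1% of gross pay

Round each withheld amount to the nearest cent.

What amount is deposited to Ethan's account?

$10,628.15

Social Security tax: $11,893.46 × 0.06 = $713.61
State unemployment insurance (employee share): $11,893.46 × 0.01 = $118.93
Paid family leave insurance: $11,893.46 × 0.005 = $59.47
Medicare: $11,893.46 × 0.025 = $297.34
Group life insurance premium: $75.96
Total deductions = $713.61 + $118.93 + $59.47 + $297.34 + $75.96 = $1,265.31
Net pay = $11,893.46 − $1,265.31 = $10,628.15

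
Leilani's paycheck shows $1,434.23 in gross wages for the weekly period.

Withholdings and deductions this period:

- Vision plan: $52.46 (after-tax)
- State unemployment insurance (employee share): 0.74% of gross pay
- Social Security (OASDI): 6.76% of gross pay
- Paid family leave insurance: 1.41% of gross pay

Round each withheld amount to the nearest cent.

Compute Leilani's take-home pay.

Social Security (OASDI): $1,434.23 × 0.0676 = $96.95
State unemployment insurance (employee share): $1,434.23 × 0.0074 = $10.61
Paid family leave insurance: $1,434.23 × 0.0141 = $20.22
Vision plan: $52.46
Total deductions = $96.95 + $10.61 + $20.22 + $52.46 = $180.24
Net pay = $1,434.23 − $180.24 = $1,253.99

$1,253.99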